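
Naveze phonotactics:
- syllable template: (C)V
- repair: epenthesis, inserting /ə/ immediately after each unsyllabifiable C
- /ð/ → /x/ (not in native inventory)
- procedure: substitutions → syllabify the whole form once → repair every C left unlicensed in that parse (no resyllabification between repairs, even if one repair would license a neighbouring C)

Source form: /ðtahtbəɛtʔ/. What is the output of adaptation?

Substitution: /ð/ → /x/, giving /xtahtbəɛtʔ/.
Syllabifying with onset maximization leaves /x/, /h/, /t/, /t/, /ʔ/ stranded (no codas are permitted; onsets are limited to one consonant).
Inserting the epenthetic vowel yields /x/ → /xə/, /h/ → /hə/, /t/ → /tə/, /t/ → /tə/, /ʔ/ → /ʔə/.

xətahətəbəɛtəʔə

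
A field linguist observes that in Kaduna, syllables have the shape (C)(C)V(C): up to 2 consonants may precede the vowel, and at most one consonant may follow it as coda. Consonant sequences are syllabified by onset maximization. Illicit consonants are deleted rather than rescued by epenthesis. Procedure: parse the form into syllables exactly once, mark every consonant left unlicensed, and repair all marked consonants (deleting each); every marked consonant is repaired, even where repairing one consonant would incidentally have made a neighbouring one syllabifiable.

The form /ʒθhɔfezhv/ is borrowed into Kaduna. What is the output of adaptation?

θhɔfez

The consonants /ʒ/, /h/, /v/ cannot be parsed into a legal (C)(C)V(C) syllable (at most one coda consonant is licensed; onsets may contain at most 2 consonants).
Deleting the stranded consonants removes /ʒ/, /h/, /v/.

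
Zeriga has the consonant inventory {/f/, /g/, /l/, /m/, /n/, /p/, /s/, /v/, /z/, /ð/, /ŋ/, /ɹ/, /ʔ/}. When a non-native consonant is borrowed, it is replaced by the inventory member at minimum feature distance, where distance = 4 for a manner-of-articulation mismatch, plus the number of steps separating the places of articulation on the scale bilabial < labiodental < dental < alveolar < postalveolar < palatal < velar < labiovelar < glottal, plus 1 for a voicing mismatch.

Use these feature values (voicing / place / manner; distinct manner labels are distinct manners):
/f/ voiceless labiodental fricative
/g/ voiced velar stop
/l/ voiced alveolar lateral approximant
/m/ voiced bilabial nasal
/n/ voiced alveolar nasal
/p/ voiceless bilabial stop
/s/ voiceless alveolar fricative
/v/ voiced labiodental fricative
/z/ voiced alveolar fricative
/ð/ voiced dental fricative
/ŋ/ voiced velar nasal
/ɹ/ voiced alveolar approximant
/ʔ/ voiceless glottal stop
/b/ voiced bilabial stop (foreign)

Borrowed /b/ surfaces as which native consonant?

/p/ is closest: same manner (stop), place distance 0 (bilabial→bilabial), voicing differs (+1); total 1. Next closest is /m/ at distance 4.

p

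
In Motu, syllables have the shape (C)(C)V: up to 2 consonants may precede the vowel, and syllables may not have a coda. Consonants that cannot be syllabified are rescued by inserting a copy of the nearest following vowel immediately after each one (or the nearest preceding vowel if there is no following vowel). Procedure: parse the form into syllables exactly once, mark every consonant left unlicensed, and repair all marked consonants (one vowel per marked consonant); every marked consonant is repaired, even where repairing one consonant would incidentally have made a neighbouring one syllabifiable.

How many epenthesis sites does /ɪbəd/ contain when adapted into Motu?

The unsyllabifiable consonants are /d/; each receives one epenthetic vowel.

1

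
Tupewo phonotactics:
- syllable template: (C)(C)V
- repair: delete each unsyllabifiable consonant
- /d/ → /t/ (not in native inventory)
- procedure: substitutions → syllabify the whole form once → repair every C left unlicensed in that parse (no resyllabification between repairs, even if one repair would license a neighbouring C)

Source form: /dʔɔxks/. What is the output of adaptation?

tʔɔ

Substitution: /d/ → /t/, giving /tʔɔxks/.
Syllabifying with onset maximization leaves /x/, /k/, /s/ stranded (no codas are permitted; onsets may contain at most 2 consonants).
Deleting the stranded consonants removes /x/, /k/, /s/.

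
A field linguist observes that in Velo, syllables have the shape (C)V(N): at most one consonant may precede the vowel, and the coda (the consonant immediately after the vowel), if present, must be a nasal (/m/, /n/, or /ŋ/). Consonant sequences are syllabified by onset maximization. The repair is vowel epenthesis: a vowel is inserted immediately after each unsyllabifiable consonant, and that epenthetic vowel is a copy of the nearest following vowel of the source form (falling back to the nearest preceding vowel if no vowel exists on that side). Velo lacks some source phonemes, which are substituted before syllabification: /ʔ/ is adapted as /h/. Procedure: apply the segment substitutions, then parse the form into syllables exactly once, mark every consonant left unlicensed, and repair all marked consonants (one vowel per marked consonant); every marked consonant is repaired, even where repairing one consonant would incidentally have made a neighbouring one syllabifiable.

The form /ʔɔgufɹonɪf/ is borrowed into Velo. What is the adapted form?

hɔgufoɹonɪfɪ

Substitution: /ʔ/ → /h/, giving /hɔgufɹonɪf/.
The consonants /f/, /f/ cannot be parsed into a legal (C)V(N) syllable (only a nasal (/m/, /n/, or /ŋ/) is licensed in coda position; onsets are limited to one consonant).
Each unlicensed consonant becomes the onset of a new syllable: /f/ → /fo/, /f/ → /fɪ/.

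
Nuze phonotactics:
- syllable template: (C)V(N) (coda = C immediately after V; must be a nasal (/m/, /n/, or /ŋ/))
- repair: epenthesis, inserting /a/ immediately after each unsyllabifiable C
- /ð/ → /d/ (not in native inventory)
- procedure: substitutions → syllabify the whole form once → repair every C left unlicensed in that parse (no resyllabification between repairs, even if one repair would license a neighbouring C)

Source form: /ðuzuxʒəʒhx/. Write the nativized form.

Substitution: /ð/ → /d/, giving /duzuxʒəʒhx/.
Syllabifying with onset maximization leaves /x/, /ʒ/, /h/, /x/ stranded (only a nasal (/m/, /n/, or /ŋ/) is licensed in coda position; onsets are limited to one consonant).
Inserting the epenthetic vowel yields /x/ → /xa/, /ʒ/ → /ʒa/, /h/ → /ha/, /x/ → /xa/.

duzuxaʒəʒahaxa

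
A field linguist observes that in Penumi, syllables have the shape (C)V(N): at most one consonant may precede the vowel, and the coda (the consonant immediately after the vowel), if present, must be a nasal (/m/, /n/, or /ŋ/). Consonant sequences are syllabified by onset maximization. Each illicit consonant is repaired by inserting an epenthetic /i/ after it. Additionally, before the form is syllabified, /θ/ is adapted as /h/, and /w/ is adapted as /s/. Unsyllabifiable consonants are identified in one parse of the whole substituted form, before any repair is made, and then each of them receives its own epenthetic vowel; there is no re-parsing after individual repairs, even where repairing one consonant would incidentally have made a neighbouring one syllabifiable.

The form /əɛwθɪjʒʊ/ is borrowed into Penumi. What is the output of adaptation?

Substitution: /w/ → /s/, /θ/ → /h/, giving /əɛshɪjʒʊ/.
Under (C)V(N), the unsyllabifiable consonants are /s/, /j/ (only a nasal (/m/, /n/, or /ŋ/) is licensed in coda position; onsets are limited to one consonant).
Inserting the epenthetic vowel yields /s/ → /si/, /j/ → /ji/.

əɛsihɪjiʒʊ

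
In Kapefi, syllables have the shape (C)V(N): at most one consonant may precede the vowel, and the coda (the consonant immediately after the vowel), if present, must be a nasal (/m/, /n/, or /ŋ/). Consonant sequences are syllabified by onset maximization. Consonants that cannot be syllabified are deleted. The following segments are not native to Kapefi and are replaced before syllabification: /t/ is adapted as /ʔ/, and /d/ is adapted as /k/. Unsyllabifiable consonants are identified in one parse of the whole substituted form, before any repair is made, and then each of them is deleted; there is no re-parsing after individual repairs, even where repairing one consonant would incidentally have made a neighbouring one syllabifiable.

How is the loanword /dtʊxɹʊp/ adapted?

Substitution: /d/ → /k/, /t/ → /ʔ/, giving /kʔʊxɹʊp/.
The consonants /k/, /x/, /p/ cannot be parsed into a legal (C)V(N) syllable (only a nasal (/m/, /n/, or /ŋ/) is licensed in coda position; onsets are limited to one consonant).
Deletion applies to /k/, /x/, /p/.

ʔʊɹʊ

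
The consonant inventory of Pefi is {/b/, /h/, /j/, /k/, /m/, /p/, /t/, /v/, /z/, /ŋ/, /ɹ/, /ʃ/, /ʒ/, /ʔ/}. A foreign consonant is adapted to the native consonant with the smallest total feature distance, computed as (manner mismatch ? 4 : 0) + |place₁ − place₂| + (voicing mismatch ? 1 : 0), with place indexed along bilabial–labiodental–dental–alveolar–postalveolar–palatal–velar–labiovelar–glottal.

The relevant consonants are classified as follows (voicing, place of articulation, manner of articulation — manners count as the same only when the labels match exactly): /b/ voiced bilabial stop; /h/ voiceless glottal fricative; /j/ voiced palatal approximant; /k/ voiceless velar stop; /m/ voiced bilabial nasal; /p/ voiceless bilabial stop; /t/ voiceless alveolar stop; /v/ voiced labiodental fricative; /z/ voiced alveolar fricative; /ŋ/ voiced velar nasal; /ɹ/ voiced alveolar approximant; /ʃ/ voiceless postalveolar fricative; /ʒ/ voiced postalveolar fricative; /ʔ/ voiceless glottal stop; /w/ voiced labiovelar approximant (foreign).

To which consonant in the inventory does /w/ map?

j

/j/ is closest: same manner (approximant), place distance 2 (labiovelar→palatal), same voicing; total 2. Next closest is /ɹ/ at distance 4.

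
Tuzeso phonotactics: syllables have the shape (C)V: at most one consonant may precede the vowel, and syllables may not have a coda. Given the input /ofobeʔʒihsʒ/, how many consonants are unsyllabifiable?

Syllabifying with onset maximization leaves /ʔ/, /h/, /s/, /ʒ/ stranded (no codas are permitted; onsets are limited to one consonant).

4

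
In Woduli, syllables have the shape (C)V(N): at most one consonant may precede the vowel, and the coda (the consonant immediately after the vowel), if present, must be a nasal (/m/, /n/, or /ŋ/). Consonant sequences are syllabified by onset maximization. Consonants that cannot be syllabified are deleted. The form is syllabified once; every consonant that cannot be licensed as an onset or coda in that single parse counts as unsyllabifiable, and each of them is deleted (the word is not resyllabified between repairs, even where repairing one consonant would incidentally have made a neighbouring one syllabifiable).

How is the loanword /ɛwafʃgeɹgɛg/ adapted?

ɛwagegɛ

Syllabifying with onset maximization leaves /f/, /ʃ/, /ɹ/, /g/ stranded (only a nasal (/m/, /n/, or /ŋ/) is licensed in coda position; onsets are limited to one consonant).
Deletion applies to /f/, /ʃ/, /ɹ/, /g/.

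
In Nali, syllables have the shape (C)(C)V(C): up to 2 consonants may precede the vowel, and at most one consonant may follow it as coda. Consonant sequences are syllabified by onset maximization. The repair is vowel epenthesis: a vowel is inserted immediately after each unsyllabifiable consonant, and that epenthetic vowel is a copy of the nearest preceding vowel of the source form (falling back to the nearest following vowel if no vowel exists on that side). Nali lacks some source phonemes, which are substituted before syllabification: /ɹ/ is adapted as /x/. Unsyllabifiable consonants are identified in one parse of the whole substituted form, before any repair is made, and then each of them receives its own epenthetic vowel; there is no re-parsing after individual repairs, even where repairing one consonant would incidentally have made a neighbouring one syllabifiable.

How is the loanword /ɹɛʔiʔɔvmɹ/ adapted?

xɛʔiʔɔvmɔxɔ

Substitution: /ɹ/ → /x/, giving /xɛʔiʔɔvmx/.
Under (C)(C)V(C), the unsyllabifiable consonants are /m/, /x/ (at most one coda consonant is licensed; onsets may contain at most 2 consonants).
Inserting the epenthetic vowel yields /m/ → /mɔ/, /x/ → /xɔ/.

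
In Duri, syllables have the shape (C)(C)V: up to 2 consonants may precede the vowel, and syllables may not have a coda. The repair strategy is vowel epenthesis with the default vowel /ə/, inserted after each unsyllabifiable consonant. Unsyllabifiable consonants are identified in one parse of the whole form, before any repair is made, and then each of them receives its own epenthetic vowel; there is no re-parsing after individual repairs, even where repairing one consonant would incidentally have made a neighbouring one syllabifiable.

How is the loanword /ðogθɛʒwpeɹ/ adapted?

ðogθɛʒəwpeɹə

The consonants /ʒ/, /ɹ/ cannot be parsed into a legal (C)(C)V syllable (no codas are permitted; onsets may contain at most 2 consonants).
Each unlicensed consonant becomes the onset of a new syllable: /ʒ/ → /ʒə/, /ɹ/ → /ɹə/.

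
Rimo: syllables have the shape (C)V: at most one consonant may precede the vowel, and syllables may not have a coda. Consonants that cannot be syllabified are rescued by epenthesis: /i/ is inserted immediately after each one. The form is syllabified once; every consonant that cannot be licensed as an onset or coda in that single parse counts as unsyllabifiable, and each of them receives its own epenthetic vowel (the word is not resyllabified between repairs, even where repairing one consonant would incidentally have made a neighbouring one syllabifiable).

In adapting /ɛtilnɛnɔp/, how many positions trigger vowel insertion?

The unsyllabifiable consonants are /l/, /p/; each receives one epenthetic vowel.

2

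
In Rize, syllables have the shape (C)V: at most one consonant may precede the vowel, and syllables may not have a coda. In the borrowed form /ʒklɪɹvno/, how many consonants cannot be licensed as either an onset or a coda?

4

Syllabifying with onset maximization leaves /ʒ/, /k/, /ɹ/, /v/ stranded (no codas are permitted; onsets are limited to one consonant).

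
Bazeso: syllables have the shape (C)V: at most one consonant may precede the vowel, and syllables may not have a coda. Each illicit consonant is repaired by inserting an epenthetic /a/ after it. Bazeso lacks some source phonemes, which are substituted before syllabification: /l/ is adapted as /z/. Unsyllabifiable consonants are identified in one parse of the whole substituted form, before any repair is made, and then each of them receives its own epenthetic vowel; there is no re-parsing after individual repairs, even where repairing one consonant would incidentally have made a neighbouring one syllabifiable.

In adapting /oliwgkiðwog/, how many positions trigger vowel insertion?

4

After substitution the input is /oziwgkiðwog/.
The unsyllabifiable consonants are /w/, /g/, /ð/, /g/; each receives one epenthetic vowel.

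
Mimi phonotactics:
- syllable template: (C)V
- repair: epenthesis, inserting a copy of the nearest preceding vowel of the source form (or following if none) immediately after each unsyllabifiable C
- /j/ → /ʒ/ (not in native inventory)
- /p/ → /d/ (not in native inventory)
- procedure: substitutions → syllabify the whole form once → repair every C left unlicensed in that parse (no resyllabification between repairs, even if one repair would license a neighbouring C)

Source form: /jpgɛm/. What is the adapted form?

Substitution: /j/ → /ʒ/, /p/ → /d/, giving /ʒdgɛm/.
Syllabifying with onset maximization leaves /ʒ/, /d/, /m/ stranded (no codas are permitted; onsets are limited to one consonant).
Each unlicensed consonant becomes the onset of a new syllable: /ʒ/ → /ʒɛ/, /d/ → /dɛ/, /m/ → /mɛ/.

ʒɛdɛgɛmɛ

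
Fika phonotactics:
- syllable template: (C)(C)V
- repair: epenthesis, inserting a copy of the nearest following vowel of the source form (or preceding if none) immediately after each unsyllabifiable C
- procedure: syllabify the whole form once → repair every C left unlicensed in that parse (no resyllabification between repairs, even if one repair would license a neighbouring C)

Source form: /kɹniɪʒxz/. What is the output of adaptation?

kiɹniɪʒɪxɪzɪ

Under (C)(C)V, the unsyllabifiable consonants are /k/, /ʒ/, /x/, /z/ (no codas are permitted; onsets may contain at most 2 consonants).
Each unlicensed consonant becomes the onset of a new syllable: /k/ → /ki/, /ʒ/ → /ʒɪ/, /x/ → /xɪ/, /z/ → /zɪ/.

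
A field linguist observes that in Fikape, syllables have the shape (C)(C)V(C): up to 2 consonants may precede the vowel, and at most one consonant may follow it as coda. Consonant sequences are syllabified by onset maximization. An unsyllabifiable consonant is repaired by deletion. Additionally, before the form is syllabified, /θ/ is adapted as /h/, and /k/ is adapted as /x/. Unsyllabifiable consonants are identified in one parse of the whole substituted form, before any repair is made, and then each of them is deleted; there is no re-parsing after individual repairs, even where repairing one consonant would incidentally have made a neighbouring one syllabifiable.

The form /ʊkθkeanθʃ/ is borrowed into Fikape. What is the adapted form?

ʊxhxean

Substitution: /k/ → /x/, /θ/ → /h/, giving /ʊxhxeanhʃ/.
Syllabifying with onset maximization leaves /h/, /ʃ/ stranded (at most one coda consonant is licensed; onsets may contain at most 2 consonants).
Deletion applies to /h/, /ʃ/.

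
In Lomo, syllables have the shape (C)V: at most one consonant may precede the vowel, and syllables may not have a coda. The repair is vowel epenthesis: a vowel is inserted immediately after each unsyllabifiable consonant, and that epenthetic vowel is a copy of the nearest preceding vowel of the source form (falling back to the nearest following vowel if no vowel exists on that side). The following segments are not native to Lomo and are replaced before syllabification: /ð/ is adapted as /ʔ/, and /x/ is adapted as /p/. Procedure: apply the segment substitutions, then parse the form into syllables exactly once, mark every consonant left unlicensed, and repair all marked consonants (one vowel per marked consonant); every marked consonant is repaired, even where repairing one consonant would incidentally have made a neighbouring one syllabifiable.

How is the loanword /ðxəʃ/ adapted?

ʔəpəʃə

Substitution: /ð/ → /ʔ/, /x/ → /p/, giving /ʔpəʃ/.
Under (C)V, the unsyllabifiable consonants are /ʔ/, /ʃ/ (no codas are permitted; onsets are limited to one consonant).
Each unlicensed consonant becomes the onset of a new syllable: /ʔ/ → /ʔə/, /ʃ/ → /ʃə/.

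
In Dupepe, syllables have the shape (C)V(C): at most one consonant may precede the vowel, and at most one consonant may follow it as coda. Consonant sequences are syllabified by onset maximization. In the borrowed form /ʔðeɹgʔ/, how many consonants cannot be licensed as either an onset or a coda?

Syllabifying with onset maximization leaves /ʔ/, /g/, /ʔ/ stranded (at most one coda consonant is licensed; onsets are limited to one consonant).

3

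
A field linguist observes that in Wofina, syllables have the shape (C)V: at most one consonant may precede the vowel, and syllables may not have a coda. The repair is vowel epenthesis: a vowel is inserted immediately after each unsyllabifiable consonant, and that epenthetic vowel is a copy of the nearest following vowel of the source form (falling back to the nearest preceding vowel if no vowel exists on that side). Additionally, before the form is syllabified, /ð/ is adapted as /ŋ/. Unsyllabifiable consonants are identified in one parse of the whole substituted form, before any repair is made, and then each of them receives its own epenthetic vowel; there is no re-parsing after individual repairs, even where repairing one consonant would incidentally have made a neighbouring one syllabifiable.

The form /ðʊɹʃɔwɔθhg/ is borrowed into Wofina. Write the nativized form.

Substitution: /ð/ → /ŋ/, giving /ŋʊɹʃɔwɔθhg/.
Syllabifying with onset maximization leaves /ɹ/, /θ/, /h/, /g/ stranded (no codas are permitted; onsets are limited to one consonant).
Each unlicensed consonant becomes the onset of a new syllable: /ɹ/ → /ɹɔ/, /θ/ → /θɔ/, /h/ → /hɔ/, /g/ → /gɔ/.

ŋʊɹɔʃɔwɔθɔhɔgɔ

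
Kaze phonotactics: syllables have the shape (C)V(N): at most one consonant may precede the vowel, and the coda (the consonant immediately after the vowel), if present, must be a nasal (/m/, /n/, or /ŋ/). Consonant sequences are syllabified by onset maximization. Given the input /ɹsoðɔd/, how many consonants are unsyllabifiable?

The consonants /ɹ/, /d/ cannot be parsed into a legal (C)V(N) syllable (only a nasal (/m/, /n/, or /ŋ/) is licensed in coda position; onsets are limited to one consonant).

2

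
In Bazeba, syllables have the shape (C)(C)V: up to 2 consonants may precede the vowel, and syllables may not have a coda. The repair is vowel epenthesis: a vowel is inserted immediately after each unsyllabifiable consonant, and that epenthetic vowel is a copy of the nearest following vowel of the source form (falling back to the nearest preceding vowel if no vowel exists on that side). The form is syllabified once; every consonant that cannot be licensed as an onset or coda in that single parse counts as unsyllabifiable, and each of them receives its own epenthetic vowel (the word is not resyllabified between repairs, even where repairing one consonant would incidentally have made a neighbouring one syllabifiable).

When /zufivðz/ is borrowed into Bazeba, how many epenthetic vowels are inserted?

The unsyllabifiable consonants are /v/, /ð/, /z/; each receives one epenthetic vowel.

3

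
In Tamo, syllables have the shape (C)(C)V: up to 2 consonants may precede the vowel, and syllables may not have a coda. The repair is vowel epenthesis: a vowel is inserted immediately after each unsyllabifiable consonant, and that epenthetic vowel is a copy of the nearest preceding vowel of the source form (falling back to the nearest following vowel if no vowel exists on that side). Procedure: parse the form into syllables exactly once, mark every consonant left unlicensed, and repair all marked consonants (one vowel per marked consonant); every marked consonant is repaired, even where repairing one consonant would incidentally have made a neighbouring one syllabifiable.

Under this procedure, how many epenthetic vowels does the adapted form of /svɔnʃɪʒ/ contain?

The unsyllabifiable consonants are /ʒ/; each receives one epenthetic vowel.

1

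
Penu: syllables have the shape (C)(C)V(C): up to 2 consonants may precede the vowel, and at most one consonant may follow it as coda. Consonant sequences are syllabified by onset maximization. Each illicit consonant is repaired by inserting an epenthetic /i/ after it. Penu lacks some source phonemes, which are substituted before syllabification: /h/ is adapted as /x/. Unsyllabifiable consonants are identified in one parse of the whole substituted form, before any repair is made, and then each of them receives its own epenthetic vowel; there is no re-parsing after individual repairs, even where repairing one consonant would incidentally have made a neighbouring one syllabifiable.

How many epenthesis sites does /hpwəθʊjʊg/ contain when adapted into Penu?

After substitution the input is /xpwəθʊjʊg/.
The unsyllabifiable consonants are /x/; each receives one epenthetic vowel.

1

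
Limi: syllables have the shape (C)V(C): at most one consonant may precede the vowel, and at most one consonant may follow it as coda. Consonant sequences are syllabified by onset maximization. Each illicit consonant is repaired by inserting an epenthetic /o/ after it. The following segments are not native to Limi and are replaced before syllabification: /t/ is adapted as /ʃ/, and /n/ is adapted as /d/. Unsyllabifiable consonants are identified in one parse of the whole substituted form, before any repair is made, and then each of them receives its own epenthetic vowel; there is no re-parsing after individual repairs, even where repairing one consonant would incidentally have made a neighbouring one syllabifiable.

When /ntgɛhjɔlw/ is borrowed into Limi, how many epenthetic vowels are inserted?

3

After substitution the input is /dʃgɛhjɔlw/.
The unsyllabifiable consonants are /d/, /ʃ/, /w/; each receives one epenthetic vowel.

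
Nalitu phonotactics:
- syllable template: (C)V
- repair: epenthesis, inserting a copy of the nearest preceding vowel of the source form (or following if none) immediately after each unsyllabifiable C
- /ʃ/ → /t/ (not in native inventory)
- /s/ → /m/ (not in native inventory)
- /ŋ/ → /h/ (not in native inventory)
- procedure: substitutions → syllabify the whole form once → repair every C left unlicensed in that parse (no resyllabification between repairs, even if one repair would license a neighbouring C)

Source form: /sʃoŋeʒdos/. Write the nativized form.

motoheʒedomo

Substitution: /s/ → /m/, /ʃ/ → /t/, /ŋ/ → /h/, giving /mtoheʒdom/.
Syllabifying with onset maximization leaves /m/, /ʒ/, /m/ stranded (no codas are permitted; onsets are limited to one consonant).
Inserting the epenthetic vowel yields /m/ → /mo/, /ʒ/ → /ʒe/, /m/ → /mo/.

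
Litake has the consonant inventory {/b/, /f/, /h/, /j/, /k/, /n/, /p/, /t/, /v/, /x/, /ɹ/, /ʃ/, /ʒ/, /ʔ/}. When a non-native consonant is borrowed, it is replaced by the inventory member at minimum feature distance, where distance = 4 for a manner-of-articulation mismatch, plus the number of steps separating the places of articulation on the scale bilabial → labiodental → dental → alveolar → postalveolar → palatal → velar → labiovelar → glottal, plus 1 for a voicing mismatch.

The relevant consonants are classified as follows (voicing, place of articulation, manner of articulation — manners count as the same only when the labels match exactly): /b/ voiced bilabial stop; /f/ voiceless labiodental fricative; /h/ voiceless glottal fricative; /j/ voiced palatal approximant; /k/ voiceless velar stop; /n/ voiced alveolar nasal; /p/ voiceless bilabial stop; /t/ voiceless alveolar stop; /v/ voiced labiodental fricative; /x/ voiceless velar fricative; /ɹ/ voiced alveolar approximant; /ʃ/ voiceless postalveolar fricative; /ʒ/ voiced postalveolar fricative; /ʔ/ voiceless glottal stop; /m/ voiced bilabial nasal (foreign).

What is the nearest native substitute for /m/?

n

/n/ is closest: same manner (nasal), place distance 3 (bilabial→alveolar), same voicing; total 3. Next closest is /b/ at distance 4.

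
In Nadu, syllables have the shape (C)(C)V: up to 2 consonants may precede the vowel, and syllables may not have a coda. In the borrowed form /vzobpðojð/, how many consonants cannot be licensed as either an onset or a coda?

Syllabifying with onset maximization leaves /b/, /j/, /ð/ stranded (no codas are permitted; onsets may contain at most 2 consonants).

3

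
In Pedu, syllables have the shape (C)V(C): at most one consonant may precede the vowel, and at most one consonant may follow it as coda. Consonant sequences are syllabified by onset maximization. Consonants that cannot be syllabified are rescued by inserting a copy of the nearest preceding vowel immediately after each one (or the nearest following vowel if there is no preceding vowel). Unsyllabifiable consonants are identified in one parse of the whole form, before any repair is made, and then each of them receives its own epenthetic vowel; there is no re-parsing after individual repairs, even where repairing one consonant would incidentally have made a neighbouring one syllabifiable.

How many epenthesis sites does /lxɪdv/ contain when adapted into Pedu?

2

The unsyllabifiable consonants are /l/, /v/; each receives one epenthetic vowel.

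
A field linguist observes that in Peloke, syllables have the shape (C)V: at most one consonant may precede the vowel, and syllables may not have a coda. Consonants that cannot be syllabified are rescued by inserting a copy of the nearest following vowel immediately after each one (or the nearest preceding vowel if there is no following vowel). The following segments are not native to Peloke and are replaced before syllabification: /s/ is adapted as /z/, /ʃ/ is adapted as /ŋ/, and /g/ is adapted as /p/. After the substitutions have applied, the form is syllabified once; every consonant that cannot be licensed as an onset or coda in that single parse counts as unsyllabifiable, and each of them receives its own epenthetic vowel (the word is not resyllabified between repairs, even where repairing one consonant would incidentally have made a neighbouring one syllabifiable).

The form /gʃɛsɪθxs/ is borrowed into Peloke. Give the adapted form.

pɛŋɛzɪθɪxɪzɪ

Substitution: /g/ → /p/, /ʃ/ → /ŋ/, /s/ → /z/, giving /pŋɛzɪθxz/.
Syllabifying with onset maximization leaves /p/, /θ/, /x/, /z/ stranded (no codas are permitted; onsets are limited to one consonant).
Epenthesis after each stranded consonant: /p/ → /pɛ/, /θ/ → /θɪ/, /x/ → /xɪ/, /z/ → /zɪ/.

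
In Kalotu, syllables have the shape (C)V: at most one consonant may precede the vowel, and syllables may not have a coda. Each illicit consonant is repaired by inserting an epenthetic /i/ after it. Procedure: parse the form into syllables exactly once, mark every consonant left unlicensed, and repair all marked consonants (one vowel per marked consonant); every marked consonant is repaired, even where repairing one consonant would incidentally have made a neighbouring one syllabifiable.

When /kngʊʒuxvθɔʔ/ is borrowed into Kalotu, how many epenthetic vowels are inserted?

The unsyllabifiable consonants are /k/, /n/, /x/, /v/, /ʔ/; each receives one epenthetic vowel.

5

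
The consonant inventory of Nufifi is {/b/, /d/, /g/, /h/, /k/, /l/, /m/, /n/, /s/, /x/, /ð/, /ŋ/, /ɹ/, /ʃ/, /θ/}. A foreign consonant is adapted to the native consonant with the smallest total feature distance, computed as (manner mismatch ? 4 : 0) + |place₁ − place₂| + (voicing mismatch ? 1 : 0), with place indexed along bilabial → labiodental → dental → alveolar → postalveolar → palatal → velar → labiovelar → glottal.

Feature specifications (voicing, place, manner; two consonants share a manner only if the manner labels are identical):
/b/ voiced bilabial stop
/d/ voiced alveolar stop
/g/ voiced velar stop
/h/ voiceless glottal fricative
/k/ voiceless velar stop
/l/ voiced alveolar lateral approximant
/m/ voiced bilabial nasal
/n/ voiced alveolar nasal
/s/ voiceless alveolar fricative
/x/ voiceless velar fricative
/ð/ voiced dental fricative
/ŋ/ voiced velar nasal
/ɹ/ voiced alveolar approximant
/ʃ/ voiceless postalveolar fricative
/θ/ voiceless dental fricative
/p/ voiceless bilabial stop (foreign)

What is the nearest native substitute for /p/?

b

/b/ is closest: same manner (stop), place distance 0 (bilabial→bilabial), voicing differs (+1); total 1. Next closest is /d/ at distance 4.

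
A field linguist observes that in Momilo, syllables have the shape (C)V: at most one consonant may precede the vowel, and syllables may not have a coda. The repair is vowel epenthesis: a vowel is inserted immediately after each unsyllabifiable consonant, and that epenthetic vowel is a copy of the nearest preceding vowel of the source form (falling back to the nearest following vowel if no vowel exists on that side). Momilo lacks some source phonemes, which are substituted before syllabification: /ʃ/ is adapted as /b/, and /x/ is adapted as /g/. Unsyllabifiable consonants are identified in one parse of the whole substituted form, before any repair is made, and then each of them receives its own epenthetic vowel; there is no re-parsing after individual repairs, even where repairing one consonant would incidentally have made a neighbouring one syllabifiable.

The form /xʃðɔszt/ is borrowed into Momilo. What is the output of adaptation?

Substitution: /x/ → /g/, /ʃ/ → /b/, giving /gbðɔszt/.
Syllabifying with onset maximization leaves /g/, /b/, /s/, /z/, /t/ stranded (no codas are permitted; onsets are limited to one consonant).
Inserting the epenthetic vowel yields /g/ → /gɔ/, /b/ → /bɔ/, /s/ → /sɔ/, /z/ → /zɔ/, /t/ → /tɔ/.

gɔbɔðɔsɔzɔtɔ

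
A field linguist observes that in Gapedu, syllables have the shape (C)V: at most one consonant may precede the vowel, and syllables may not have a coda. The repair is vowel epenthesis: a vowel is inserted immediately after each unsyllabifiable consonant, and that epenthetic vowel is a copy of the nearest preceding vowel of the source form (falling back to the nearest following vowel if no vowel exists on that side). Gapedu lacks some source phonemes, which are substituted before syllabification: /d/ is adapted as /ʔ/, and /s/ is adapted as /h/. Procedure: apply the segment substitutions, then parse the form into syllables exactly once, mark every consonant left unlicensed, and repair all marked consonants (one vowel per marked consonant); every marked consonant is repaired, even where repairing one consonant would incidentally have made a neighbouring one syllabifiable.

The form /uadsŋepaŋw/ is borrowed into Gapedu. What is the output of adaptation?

Substitution: /d/ → /ʔ/, /s/ → /h/, giving /uaʔhŋepaŋw/.
Syllabifying with onset maximization leaves /ʔ/, /h/, /ŋ/, /w/ stranded (no codas are permitted; onsets are limited to one consonant).
Inserting the epenthetic vowel yields /ʔ/ → /ʔa/, /h/ → /ha/, /ŋ/ → /ŋa/, /w/ → /wa/.

uaʔahaŋepaŋawa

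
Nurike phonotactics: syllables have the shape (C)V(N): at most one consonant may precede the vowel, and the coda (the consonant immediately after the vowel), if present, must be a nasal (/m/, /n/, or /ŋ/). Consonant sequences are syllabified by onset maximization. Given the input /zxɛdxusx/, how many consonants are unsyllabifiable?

The consonants /z/, /d/, /s/, /x/ cannot be parsed into a legal (C)V(N) syllable (only a nasal (/m/, /n/, or /ŋ/) is licensed in coda position; onsets are limited to one consonant).

4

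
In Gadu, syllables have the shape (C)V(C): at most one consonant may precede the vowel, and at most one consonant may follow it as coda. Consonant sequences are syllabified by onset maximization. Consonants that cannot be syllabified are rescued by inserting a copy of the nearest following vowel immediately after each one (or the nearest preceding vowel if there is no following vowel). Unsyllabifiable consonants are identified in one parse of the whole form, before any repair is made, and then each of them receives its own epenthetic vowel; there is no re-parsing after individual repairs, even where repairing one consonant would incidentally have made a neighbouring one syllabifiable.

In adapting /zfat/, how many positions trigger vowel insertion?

The unsyllabifiable consonants are /z/; each receives one epenthetic vowel.

1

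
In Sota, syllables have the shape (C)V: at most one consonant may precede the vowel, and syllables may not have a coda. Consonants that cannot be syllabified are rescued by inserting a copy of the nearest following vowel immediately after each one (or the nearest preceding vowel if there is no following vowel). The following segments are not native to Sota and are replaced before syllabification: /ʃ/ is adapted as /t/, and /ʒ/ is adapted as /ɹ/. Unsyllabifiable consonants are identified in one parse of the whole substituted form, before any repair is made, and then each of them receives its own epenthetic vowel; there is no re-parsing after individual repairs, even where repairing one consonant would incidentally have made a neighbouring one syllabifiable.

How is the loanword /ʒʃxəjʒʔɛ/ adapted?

Substitution: /ʒ/ → /ɹ/, /ʃ/ → /t/, giving /ɹtxəjɹʔɛ/.
Syllabifying with onset maximization leaves /ɹ/, /t/, /j/, /ɹ/ stranded (no codas are permitted; onsets are limited to one consonant).
Each unlicensed consonant becomes the onset of a new syllable: /ɹ/ → /ɹə/, /t/ → /tə/, /j/ → /jɛ/, /ɹ/ → /ɹɛ/.

ɹətəxəjɛɹɛʔɛ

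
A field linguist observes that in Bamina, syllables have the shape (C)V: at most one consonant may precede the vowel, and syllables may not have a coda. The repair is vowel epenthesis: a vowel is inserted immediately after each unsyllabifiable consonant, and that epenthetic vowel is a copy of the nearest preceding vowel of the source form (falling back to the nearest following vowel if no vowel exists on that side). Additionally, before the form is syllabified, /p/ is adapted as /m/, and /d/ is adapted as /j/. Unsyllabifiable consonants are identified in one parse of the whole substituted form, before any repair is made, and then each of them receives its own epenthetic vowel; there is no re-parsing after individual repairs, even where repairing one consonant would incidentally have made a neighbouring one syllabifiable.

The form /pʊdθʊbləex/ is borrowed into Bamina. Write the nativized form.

mʊjʊθʊbʊləexe

Substitution: /p/ → /m/, /d/ → /j/, giving /mʊjθʊbləex/.
The consonants /j/, /b/, /x/ cannot be parsed into a legal (C)V syllable (no codas are permitted; onsets are limited to one consonant).
Each unlicensed consonant becomes the onset of a new syllable: /j/ → /jʊ/, /b/ → /bʊ/, /x/ → /xe/.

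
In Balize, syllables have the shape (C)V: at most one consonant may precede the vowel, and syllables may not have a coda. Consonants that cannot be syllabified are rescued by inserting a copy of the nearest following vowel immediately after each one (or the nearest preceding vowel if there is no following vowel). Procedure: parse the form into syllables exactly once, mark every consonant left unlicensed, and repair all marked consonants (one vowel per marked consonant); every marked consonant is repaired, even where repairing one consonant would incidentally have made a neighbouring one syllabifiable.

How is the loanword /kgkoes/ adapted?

The consonants /k/, /g/, /s/ cannot be parsed into a legal (C)V syllable (no codas are permitted; onsets are limited to one consonant).
Inserting the epenthetic vowel yields /k/ → /ko/, /g/ → /go/, /s/ → /se/.

kogokoese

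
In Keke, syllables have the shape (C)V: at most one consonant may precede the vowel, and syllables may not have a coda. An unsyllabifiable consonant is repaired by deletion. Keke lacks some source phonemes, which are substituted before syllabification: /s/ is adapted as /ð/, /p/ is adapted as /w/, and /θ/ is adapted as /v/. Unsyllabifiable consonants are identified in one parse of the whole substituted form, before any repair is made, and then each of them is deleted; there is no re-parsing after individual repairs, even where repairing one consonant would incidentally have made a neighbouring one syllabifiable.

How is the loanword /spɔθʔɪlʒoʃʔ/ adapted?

Substitution: /s/ → /ð/, /p/ → /w/, /θ/ → /v/, giving /ðwɔvʔɪlʒoʃʔ/.
The consonants /ð/, /v/, /l/, /ʃ/, /ʔ/ cannot be parsed into a legal (C)V syllable (no codas are permitted; onsets are limited to one consonant).
Deleting the stranded consonants removes /ð/, /v/, /l/, /ʃ/, /ʔ/.

wɔʔɪʒo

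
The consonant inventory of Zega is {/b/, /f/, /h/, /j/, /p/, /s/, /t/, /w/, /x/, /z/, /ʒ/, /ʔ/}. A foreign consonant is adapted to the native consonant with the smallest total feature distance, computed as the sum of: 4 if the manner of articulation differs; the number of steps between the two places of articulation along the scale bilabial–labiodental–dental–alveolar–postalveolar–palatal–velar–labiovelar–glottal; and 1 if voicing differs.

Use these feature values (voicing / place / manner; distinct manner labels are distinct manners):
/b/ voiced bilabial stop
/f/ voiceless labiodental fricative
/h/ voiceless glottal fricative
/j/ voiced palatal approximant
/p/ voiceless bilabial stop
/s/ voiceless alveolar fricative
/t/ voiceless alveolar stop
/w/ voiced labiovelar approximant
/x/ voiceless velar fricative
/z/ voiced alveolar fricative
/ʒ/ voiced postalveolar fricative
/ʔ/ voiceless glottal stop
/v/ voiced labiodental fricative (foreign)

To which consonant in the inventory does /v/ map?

f

/f/ is closest: same manner (fricative), place distance 0 (labiodental→labiodental), voicing differs (+1); total 1. Next closest is /z/ at distance 2.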